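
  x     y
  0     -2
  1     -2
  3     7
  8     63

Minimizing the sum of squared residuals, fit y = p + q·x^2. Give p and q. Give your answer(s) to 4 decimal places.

p = -2.4149, q = 1.0224

The normal equations are: 4·p + 74·q = 66;  74·p + 4178·q = 4093.
det = 4·4178 − 74² = 11236.
p = (66·4178 − 74·4093)/11236 = -13567/5618; q = (4·4093 − 74·66)/11236 = 2872/2809.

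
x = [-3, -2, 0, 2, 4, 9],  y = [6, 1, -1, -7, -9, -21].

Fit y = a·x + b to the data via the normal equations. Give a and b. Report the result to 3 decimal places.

AᵀA·[a, b]ᵀ = Aᵀy reads: 114·a + 10·b = -259;  10·a + 6·b = -31.
(Σx·x = 114, Σx = 10, Σ1 = 6, Σx·y = -259, Σy = -31.)
Determinant 114·6 − 10² = 584.
a = ((-259)·6 − 10·(-31))/584 = -311/146; b = (114·(-31) − 10·(-259))/584 = -118/73.

a = -2.130, b = -1.616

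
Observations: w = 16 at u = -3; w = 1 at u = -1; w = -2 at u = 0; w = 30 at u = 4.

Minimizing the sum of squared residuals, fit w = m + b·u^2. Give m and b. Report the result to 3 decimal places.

Compute the Gram sums: Σ1 = 4, Σu^2 = 26, Σu^2·u^2 = 338.
And Σw = 45, Σu^2·w = 625.
Normal equations: [[4, 26]; [26, 338]]·[m, b]ᵀ = [45, 625]ᵀ.
Eliminating b: 338·(row 1) − 26·(row 2) gives 676·m = 338·45 − 26·625 = -1040, so m = -20/13.
Then b = (625 − 26·(-20/13))/338 = 665/338.

m = -1.538, b = 1.967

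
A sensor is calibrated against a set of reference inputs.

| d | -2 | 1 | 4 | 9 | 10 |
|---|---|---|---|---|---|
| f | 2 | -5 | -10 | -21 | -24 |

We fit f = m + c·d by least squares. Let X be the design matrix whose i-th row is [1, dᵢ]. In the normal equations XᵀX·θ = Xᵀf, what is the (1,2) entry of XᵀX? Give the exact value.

22

Row 1 ↔ basis 1, column 2 ↔ basis d, so (XᵀX)_{1,2} = Σᵢ d = (1)·(-2) + (1)·(1) + (1)·(4) + (1)·(9) + (1)·(10) = 22.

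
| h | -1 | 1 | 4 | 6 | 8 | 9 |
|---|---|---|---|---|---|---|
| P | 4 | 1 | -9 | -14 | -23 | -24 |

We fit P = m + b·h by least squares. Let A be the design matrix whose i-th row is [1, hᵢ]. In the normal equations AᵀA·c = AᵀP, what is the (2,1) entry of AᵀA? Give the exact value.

27

Row 2 ↔ basis h, column 1 ↔ basis 1, so (AᵀA)_{2,1} = Σᵢ h = (-1)·(1) + (1)·(1) + (4)·(1) + (6)·(1) + (8)·(1) + (9)·(1) = 27.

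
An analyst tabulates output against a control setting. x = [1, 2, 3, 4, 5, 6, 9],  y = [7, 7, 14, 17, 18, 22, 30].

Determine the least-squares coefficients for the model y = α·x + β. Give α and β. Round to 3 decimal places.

Sums needed: Σx·x = 172, Σx = 30, Σ1 = 7.
Right-hand side: Σx·y = 623, Σy = 115.
Normal equations: [[172, 30]; [30, 7]]·[α, β]ᵀ = [623, 115]ᵀ.
Eliminating β: 7·(row 1) − 30·(row 2) gives 304·α = 7·623 − 30·115 = 911, so α = 911/304.
Then β = (115 − 30·(911/304))/7 = 545/152.

α = 2.997, β = 3.586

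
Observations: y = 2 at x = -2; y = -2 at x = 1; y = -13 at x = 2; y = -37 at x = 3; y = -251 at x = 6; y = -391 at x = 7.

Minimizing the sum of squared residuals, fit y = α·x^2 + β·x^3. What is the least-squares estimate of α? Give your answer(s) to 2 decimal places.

Forming MᵀM = [[3811, 24827]; [24827, 165163]] and Mᵀy = [-28574, -189450]ᵀ gives MᵀM·[α, β]ᵀ = Mᵀy.
Determinant 3811·165163 − 24827² = 13056264.
α = ((-28574)·165163 − 24827·(-189450))/13056264 = -3973103/3264066; β = (3811·(-189450) − 24827·(-28574))/13056264 = -85049/88218.

α = -1.22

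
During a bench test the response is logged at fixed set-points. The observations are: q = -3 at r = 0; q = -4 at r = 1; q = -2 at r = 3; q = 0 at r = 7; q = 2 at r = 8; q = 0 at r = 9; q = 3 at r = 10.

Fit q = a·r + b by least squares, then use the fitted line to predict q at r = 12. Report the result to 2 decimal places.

q̂ = 3.31

Normal-equation sums: Σr·r = 304, Σr = 38, Σ1 = 7.
And Σr·q = 36, Σq = -4.
Normal equations: [[304, 38]; [38, 7]]·[a, b]ᵀ = [36, -4]ᵀ.
Determinant 304·7 − 38² = 684.
a = (36·7 − 38·(-4))/684 = 101/171; b = (304·(-4) − 38·36)/684 = -34/9.
At r = 12: q̂ = (101/171)·(12) + (-34/9)·(1) = 566/171.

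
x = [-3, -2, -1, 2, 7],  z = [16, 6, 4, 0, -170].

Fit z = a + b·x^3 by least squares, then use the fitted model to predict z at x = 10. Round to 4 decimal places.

ẑ = -501.0134

Entries of AᵀA: Σ1 = 5, Σx^3 = 315, Σx^3·x^3 = 118507.
Right-hand side: Σz = -144, Σx^3·z = -58794.
det = 5·118507 − 315² = 493310.
a = ((-144)·118507 − 315·(-58794))/493310 = 727551/246655; b = (5·(-58794) − 315·(-144))/493310 = -24861/49331.
At x = 10: ẑ = (727551/246655)·(1) + (-24861/49331)·(1000) = -123577449/246655.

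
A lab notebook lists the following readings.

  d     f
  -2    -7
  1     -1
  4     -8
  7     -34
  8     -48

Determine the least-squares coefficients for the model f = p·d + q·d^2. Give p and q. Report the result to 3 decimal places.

The normal system MᵀM·[p, q]ᵀ = Mᵀf is [[134, 912]; [912, 6770]]·[p, q]ᵀ = [-641, -4895]ᵀ.
Δ = 134·6770 − 912² = 75436.
p = ((-641)·6770 − 912·(-4895))/75436 = 62335/37718; q = (134·(-4895) − 912·(-641))/75436 = -35669/37718.

p = 1.653, q = -0.946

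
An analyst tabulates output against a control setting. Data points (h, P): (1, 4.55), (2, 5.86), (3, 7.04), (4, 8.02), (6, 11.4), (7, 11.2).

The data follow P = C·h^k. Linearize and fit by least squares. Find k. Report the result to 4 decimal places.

k = 0.4912

Let Y = ln P. Fitting Y = k·ln h + ln C by least squares:
XᵀX = [[10.6062, 6.9157]; [6.9157, 6]], rhs = [15.3174, 12.1664]ᵀ  (here Σln h = 6.9157, Σ(ln h)² = 10.6062, Σln P = 12.1664, Σln h·ln P = 15.3174).
Δ = 10.6062·6 − (6.9157)² = 15.8099; k = (15.3174·6 − 6.9157·12.1664)/15.8099 = 0.49118, ln C = (10.6062·12.1664 − 6.9157·15.3174)/15.8099 = 1.46158.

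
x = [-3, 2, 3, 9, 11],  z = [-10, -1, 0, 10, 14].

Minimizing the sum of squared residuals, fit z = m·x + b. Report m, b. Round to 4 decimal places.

Sums needed: Σx·x = 224, Σx = 22, Σ1 = 5.
Moment sums: Σx·z = 272, Σz = 13.
AᵀA·[m, b]ᵀ = Aᵀz becomes [[224, 22]; [22, 5]]·[m, b]ᵀ = [272, 13]ᵀ.
Δ = 224·5 − 22² = 636.
m = (272·5 − 22·13)/636 = 179/106; b = (224·13 − 22·272)/636 = -256/53.

m = 1.6887, b = -4.8302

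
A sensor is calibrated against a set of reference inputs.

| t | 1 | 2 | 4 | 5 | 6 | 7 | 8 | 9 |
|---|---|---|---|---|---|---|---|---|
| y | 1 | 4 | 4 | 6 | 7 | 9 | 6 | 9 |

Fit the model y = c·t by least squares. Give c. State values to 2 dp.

Entries of MᵀM: Σt·t = 276.
Right-hand side: Σt·y = 289.
Normal equations: [[276]]·[c]ᵀ = [289]ᵀ.
Hence c = 289 / 276 ≈ 1.0471.

c = 1.05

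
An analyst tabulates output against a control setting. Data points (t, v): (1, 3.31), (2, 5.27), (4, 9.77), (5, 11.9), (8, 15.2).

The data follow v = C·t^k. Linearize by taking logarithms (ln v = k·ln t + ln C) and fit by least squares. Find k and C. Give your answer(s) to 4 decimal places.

Taking logs, ln v = k·ln t + ln C, so regress ln v on ln t.
Σln t = 5.7683, Σ(ln t)² = 9.3166, Σln v = 10.3361, Σln t·ln v = 13.9564.
Equations: 9.3166·k + 5.7683·ln C = 13.9564;  5.7683·k + 5·ln C = 10.3361.
Δ = 9.3166·5 − (5.7683)² = 13.3096; k = (13.9564·5 − 5.7683·10.3361)/13.3096 = 0.76337, ln C = (9.3166·10.3361 − 5.7683·13.9564)/13.3096 = 1.18656, so C = exp(1.18656) = 3.27579.

k = 0.7634, C = 3.2758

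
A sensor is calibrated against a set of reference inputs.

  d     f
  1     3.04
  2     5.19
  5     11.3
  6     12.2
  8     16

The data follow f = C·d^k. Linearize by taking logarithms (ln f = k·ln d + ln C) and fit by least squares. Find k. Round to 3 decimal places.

With ln fᵢ as the transformed response and ln dᵢ as the regressor:
XᵀX = [[10.6052, 6.1738]; [6.1738, 5]], rhs = [15.2914, 10.4574]ᵀ  (here Σln d = 6.1738, Σ(ln d)² = 10.6052, Σln f = 10.4574, Σln d·ln f = 15.2914).
Δ = 10.6052·5 − (6.1738)² = 14.9105; k = (15.2914·5 − 6.1738·10.4574)/14.9105 = 0.79777, ln C = (10.6052·10.4574 − 6.1738·15.2914)/14.9105 = 1.10643.

k = 0.798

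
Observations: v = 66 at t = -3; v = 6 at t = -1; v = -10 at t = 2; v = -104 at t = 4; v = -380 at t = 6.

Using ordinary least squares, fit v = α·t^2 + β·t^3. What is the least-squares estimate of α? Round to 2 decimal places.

α = 1.42

The normal system MᵀM·[α, β]ᵀ = Mᵀv is [[1650, 8588]; [8588, 51546]]·[α, β]ᵀ = [-14784, -90604]ᵀ.
det = 1650·51546 − 8588² = 11297156.
α = ((-14784)·51546 − 8588·(-90604))/11297156 = 4012772/2824289; β = (1650·(-90604) − 8588·(-14784))/11297156 = -5632902/2824289.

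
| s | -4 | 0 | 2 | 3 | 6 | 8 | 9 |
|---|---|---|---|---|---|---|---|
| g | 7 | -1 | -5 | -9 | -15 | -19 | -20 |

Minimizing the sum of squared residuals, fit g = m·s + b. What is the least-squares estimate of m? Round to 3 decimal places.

m = -2.149

From the data, Σs·s = 210, Σs = 24, Σ1 = 7.
Moment sums: Σs·g = -487, Σg = -62.
AᵀA·[m, b]ᵀ = Aᵀg becomes [[210, 24]; [24, 7]]·[m, b]ᵀ = [-487, -62]ᵀ.
det = 210·7 − 24² = 894.
m = ((-487)·7 − 24·(-62))/894 = -1921/894; b = (210·(-62) − 24·(-487))/894 = -222/149.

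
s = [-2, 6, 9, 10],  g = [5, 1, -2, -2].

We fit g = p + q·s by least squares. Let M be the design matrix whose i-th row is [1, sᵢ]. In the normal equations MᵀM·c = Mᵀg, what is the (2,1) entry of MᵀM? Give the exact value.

23

Row 2 ↔ basis s, column 1 ↔ basis 1, so (MᵀM)_{2,1} = Σᵢ s = (-2)·(1) + (6)·(1) + (9)·(1) + (10)·(1) = 23.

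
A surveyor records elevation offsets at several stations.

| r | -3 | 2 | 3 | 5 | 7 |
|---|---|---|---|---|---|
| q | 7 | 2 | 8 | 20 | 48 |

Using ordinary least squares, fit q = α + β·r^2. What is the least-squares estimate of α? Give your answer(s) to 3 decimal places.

α = -2.231

With design matrix X, XᵀX = [[5, 96]; [96, 3204]] and Xᵀq = [85, 2995]ᵀ.
Δ = 5·3204 − 96² = 6804.
α = (85·3204 − 96·2995)/6804 = -1265/567; β = (5·2995 − 96·85)/6804 = 6815/6804.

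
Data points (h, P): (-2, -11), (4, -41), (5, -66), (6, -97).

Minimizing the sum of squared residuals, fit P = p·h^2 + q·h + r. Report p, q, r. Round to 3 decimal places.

From the data, Σh^2·h^2 = 2193, Σh^2·h = 397, Σh^2 = 81, Σh·h = 81, Σh = 13, Σ1 = 4.
For MᵀP: Σh^2·P = -5842, Σh·P = -1054, ΣP = -215.
Normal equations: [[2193, 397, 81]; [397, 81, 13]; [81, 13, 4]]·[p, q, r]ᵀ = [-5842, -1054, -215]ᵀ.
Solving the 3×3 system (Gaussian elimination) gives p = -2031/706, q = 2689/3530, r = 3581/1765.

p = -2.877, q = 0.762, r = 2.029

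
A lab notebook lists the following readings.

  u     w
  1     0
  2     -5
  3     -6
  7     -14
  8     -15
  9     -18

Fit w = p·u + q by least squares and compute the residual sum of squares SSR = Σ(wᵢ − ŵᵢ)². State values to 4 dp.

With design matrix X, XᵀX = [[208, 30]; [30, 6]] and Xᵀw = [-408, -58]ᵀ.
Determinant 208·6 − 30² = 348.
p = ((-408)·6 − 30·(-58))/348 = -59/29; q = (208·(-58) − 30·(-408))/348 = 44/87.
Residuals: 133/87, -125/87, -35/87, -23/87, 67/87, -17/87; SSR = 458/87.

SSR = 5.2644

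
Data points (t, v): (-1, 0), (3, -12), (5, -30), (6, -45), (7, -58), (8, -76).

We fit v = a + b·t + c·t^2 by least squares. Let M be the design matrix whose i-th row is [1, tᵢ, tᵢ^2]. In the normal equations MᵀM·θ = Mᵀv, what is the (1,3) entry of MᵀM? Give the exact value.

Row 1 ↔ basis 1, column 3 ↔ basis t^2, so (MᵀM)_{1,3} = Σᵢ t^2 = (1)·(1) + (1)·(9) + (1)·(25) + (1)·(36) + (1)·(49) + (1)·(64) = 184.

184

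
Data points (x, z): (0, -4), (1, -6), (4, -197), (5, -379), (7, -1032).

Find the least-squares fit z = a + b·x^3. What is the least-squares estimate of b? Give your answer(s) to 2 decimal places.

b = -3.00

Normal-equation sums: Σ1 = 5, Σx^3 = 533, Σx^3·x^3 = 137371.
Moment sums: Σz = -1618, Σx^3·z = -413965.
Normal equations: [[5, 533]; [533, 137371]]·[a, b]ᵀ = [-1618, -413965]ᵀ.
det = 5·137371 − 533² = 402766.
a = ((-1618)·137371 − 533·(-413965))/402766 = -124841/30982; b = (5·(-413965) − 533·(-1618))/402766 = -1207431/402766.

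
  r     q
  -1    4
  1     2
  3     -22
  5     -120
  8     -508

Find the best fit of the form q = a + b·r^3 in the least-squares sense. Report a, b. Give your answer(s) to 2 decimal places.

Compute the Gram sums: Σ1 = 5, Σr^3 = 664, Σr^3·r^3 = 278500.
Right-hand side: Σq = -644, Σr^3·q = -275692.
Normal equations: [[5, 664]; [664, 278500]]·[a, b]ᵀ = [-644, -275692]ᵀ.
Δ = 5·278500 − 664² = 951604.
a = ((-644)·278500 − 664·(-275692))/951604 = 926372/237901; b = (5·(-275692) − 664·(-644))/951604 = -237711/237901.

a = 3.89, b = -1.00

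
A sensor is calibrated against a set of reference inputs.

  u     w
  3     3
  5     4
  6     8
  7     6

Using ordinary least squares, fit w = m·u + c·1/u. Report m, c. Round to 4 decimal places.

m = 1.0049, c = -0.1469

Compute the Gram sums: Σu·u = 119, Σu·1/u = 4, Σ1/u·1/u = 8789/44100.
And Σu·w = 119, Σ1/u·w = 419/105.
Normal equations: [[119, 4]; [4, 8789/44100]]·[m, c]ᵀ = [119, 419/105]ᵀ.
Eliminating c: (8789/44100)·(row 1) − 4·(row 2) gives (48613/6300)·m = (8789/44100)·119 − 4·(419/105) = 6979/900, so m = 48853/48613.
Then c = ((419/105) − 4·(48853/48613))/(8789/44100) = -7140/48613.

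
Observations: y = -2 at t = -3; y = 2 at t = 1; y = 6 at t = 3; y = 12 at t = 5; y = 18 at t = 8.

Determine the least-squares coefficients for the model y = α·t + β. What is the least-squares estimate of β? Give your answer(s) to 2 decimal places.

AᵀA·[α, β]ᵀ = Aᵀy reads: 108·α + 14·β = 230;  14·α + 5·β = 36.
(Σt·t = 108, Σt = 14, Σ1 = 5, Σt·y = 230, Σy = 36.)
Determinant 108·5 − 14² = 344.
α = (230·5 − 14·36)/344 = 323/172; β = (108·36 − 14·230)/344 = 167/86.

β = 1.94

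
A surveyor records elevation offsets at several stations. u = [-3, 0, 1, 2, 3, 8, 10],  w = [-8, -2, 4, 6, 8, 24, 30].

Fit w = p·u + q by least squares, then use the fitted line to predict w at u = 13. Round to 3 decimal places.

ŵ = 38.696

Entries of MᵀM: Σu·u = 187, Σu = 21, Σ1 = 7.
And Σu·w = 556, Σw = 62.
Normal equations: [[187, 21]; [21, 7]]·[p, q]ᵀ = [556, 62]ᵀ.
Δ = 187·7 − 21² = 868.
p = (556·7 − 21·62)/868 = 185/62; q = (187·62 − 21·556)/868 = -41/434.
At u = 13: ŵ = (185/62)·(13) + (-41/434)·(1) = 8397/217.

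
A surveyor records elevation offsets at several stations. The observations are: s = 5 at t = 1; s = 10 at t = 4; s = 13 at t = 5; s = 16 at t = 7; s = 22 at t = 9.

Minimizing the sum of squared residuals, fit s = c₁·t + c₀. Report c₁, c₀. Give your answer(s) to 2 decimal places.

c₁ = 2.09, c₀ = 2.35

With design matrix X, XᵀX = [[172, 26]; [26, 5]] and Xᵀs = [420, 66]ᵀ.
Δ = 172·5 − 26² = 184.
c₁ = (420·5 − 26·66)/184 = 48/23; c₀ = (172·66 − 26·420)/184 = 54/23.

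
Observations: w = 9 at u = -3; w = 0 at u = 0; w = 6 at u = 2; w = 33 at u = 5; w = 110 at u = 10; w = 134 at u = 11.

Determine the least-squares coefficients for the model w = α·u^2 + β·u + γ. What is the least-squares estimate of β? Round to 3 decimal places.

β = 0.790

From the data, Σu^2·u^2 = 25363, Σu^2·u = 2437, Σu^2 = 259, Σu·u = 259, Σu = 25, Σ1 = 6.
Right-hand side: Σu^2·w = 28144, Σu·w = 2724, Σw = 292.
So MᵀM·[α, β, γ]ᵀ = Mᵀw: [[25363, 2437, 259]; [2437, 259, 25]; [259, 25, 6]]·[α, β, γ]ᵀ = [28144, 2724, 292]ᵀ.
Inverting the 3×3 Gram matrix, [α, β, γ]ᵀ = [538949/528396, 417649/528396, 59203/44033]ᵀ.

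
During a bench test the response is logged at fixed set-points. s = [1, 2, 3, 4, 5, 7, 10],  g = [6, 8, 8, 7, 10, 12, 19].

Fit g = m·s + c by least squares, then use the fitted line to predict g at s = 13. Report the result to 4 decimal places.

ĝ = 21.3911

Normal-equation sums: Σs·s = 204, Σs = 32, Σ1 = 7.
Right-hand side: Σs·g = 398, Σg = 70.
So AᵀA·[m, c]ᵀ = Aᵀg: [[204, 32]; [32, 7]]·[m, c]ᵀ = [398, 70]ᵀ.
det = 204·7 − 32² = 404.
m = (398·7 − 32·70)/404 = 273/202; c = (204·70 − 32·398)/404 = 386/101.
At s = 13: ĝ = (273/202)·(13) + (386/101)·(1) = 4321/202.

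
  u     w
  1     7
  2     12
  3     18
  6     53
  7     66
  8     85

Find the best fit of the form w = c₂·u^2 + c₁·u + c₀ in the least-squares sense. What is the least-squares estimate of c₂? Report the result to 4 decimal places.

Setting ∂/∂c₂ … = 0 gives: 7891·c₂ + 1107·c₁ + 163·c₀ = 10799;  1107·c₂ + 163·c₁ + 27·c₀ = 1545;  163·c₂ + 27·c₁ + 6·c₀ = 241.
(Σu^2·u^2 = 7891, Σu^2·u = 1107, Σu^2 = 163, Σu·u = 163, Σu = 27, Σ1 = 6, Σu^2·w = 10799, Σu·w = 1545, Σw = 241.)
Row-reducing yields c₂ = 161/152, c₁ = 19725/12616, c₀ = 6869/1577.

c₂ = 1.0592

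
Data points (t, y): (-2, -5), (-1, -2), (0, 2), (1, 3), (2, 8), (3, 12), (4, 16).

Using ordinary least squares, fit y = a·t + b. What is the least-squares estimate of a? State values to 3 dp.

a = 3.464

Compute the Gram sums: Σt·t = 35, Σt = 7, Σ1 = 7.
Moment sums: Σt·y = 131, Σy = 34.
AᵀA·[a, b]ᵀ = Aᵀy becomes [[35, 7]; [7, 7]]·[a, b]ᵀ = [131, 34]ᵀ.
det = 35·7 − 7² = 196.
a = (131·7 − 7·34)/196 = 97/28; b = (35·34 − 7·131)/196 = 39/28.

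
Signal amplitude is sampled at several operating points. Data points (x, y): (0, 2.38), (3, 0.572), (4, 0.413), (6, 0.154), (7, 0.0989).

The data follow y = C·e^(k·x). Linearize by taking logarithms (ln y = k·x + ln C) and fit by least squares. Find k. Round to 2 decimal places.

With ln yᵢ as the transformed response and xᵢ as the regressor:
Over the data: Σx = 20.0000, Σ(x)² = 110.0000, Σln y = -4.7603, Σx·ln y = -32.6334.
Normal system: [[110.0000, 20.0000]; [20.0000, 5]]·[k, ln C]ᵀ = [-32.6334, -4.7603]ᵀ.
Δ = 110.0000·5 − (20.0000)² = 150.0000; k = (-32.6334·5 − 20.0000·-4.7603)/150.0000 = -0.45308, ln C = (110.0000·-4.7603 − 20.0000·-32.6334)/150.0000 = 0.86026.

k = -0.45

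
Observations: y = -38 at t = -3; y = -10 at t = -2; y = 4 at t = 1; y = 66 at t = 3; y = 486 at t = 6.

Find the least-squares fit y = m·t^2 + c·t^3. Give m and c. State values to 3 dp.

m = 1.616, c = 1.979

Normal-equation sums: Σt^2·t^2 = 1475, Σt^2·t^3 = 7745, Σt^3·t^3 = 48179.
For Aᵀy: Σt^2·y = 17712, Σt^3·y = 107868.
Normal equations: [[1475, 7745]; [7745, 48179]]·[m, c]ᵀ = [17712, 107868]ᵀ.
Eliminating c: 48179·(row 1) − 7745·(row 2) gives 11079000·m = 48179·17712 − 7745·107868 = 17908788, so m = 1492399/923250.
Then c = (107868 − 7745·(1492399/923250))/48179 = 365431/184650.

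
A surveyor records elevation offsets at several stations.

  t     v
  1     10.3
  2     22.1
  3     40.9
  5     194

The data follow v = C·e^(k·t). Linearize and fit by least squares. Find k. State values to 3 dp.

k = 0.729

Let Y = ln v. Fitting Y = k·t + ln C by least squares:
XᵀX = [[39.0000, 11.0000]; [11.0000, 4]], rhs = [45.9960, 14.4067]ᵀ  (here Σt = 11.0000, Σ(t)² = 39.0000, Σln v = 14.4067, Σt·ln v = 45.9960).
Solving (det = 35.0000): k = 0.72886, ln C = 1.59731.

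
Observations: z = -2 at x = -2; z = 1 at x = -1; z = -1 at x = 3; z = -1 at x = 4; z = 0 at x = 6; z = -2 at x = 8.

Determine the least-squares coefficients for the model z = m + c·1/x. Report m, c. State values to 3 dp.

Forming AᵀA = [[6, -5/8]; [-5/8, 845/576]] and Aᵀz = [-5, -5/6]ᵀ gives AᵀA·[m, c]ᵀ = Aᵀz.
Determinant 6·(845/576) − (-5/8)² = 1615/192.
m = ((-5)·(845/576) − (-5/8)·(-5/6))/(1615/192) = -905/969; c = (6·(-5/6) − (-5/8)·(-5))/(1615/192) = -312/323.

m = -0.934, c = -0.966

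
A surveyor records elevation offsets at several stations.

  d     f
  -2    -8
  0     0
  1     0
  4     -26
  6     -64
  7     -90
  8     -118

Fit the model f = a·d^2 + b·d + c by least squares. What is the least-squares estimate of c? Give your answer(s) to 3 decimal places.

c = 1.142

Sums needed: Σd^2·d^2 = 8066, Σd^2·d = 1128, Σd^2 = 170, Σd·d = 170, Σd = 24, Σ1 = 7.
And Σd^2·f = -14714, Σd·f = -2046, Σf = -306.
XᵀX·[a, b, c]ᵀ = Xᵀf becomes [[8066, 1128, 170]; [1128, 170, 24]; [170, 24, 7]]·[a, b, c]ᵀ = [-14714, -2046, -306]ᵀ.
Inverting the 3×3 Gram matrix, [a, b, c]ᵀ = [-23839/12047, 11247/12047, 13760/12047]ᵀ.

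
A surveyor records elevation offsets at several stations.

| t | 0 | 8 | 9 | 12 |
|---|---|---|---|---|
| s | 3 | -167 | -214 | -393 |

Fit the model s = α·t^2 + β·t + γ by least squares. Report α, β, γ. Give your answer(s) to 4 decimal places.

Setting ∂/∂α … = 0 gives: 31393·α + 2969·β + 289·γ = -84614;  2969·α + 289·β + 29·γ = -7978;  289·α + 29·β + 4·γ = -771.
(Σt^2·t^2 = 31393, Σt^2·t = 2969, Σt^2 = 289, Σt·t = 289, Σt = 29, Σ1 = 4, Σt^2·s = -84614, Σt·s = -7978, Σs = -771.)
Row-reducing yields α = -6329/2148, β = 25397/10740, γ = 2674/895.

α = -2.9465, β = 2.3647, γ = 2.9877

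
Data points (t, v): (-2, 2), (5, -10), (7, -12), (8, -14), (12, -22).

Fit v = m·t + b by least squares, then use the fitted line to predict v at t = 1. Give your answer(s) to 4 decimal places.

v̂ = -2.8038

Compute the Gram sums: Σt·t = 286, Σt = 30, Σ1 = 5.
Moment sums: Σt·v = -514, Σv = -56.
Δ = 286·5 − 30² = 530.
m = ((-514)·5 − 30·(-56))/530 = -89/53; b = (286·(-56) − 30·(-514))/530 = -298/265.
At t = 1: v̂ = (-89/53)·(1) + (-298/265)·(1) = -743/265.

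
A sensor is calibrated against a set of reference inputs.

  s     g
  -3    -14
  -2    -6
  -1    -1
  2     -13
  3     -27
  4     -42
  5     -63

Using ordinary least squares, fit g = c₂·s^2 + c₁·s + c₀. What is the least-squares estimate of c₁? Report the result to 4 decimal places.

c₁ = -1.9764

Compute the Gram sums: Σs^2·s^2 = 1076, Σs^2·s = 188, Σs^2 = 68, Σs·s = 68, Σs = 8, Σ1 = 7.
And Σs^2·g = -2693, Σs·g = -535, Σg = -166.
Row-reducing yields c₂ = -11161/5376, c₁ = -10625/5376, c₀ = -577/448.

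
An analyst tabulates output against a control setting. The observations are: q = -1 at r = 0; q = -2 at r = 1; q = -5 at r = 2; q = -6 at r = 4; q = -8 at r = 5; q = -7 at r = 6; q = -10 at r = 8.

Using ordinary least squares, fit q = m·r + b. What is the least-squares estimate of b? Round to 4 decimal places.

b = -1.5780

Compute the Gram sums: Σr·r = 146, Σr = 26, Σ1 = 7.
And Σr·q = -198, Σq = -39.
AᵀA·[m, b]ᵀ = Aᵀq becomes [[146, 26]; [26, 7]]·[m, b]ᵀ = [-198, -39]ᵀ.
Determinant 146·7 − 26² = 346.
m = ((-198)·7 − 26·(-39))/346 = -186/173; b = (146·(-39) − 26·(-198))/346 = -273/173.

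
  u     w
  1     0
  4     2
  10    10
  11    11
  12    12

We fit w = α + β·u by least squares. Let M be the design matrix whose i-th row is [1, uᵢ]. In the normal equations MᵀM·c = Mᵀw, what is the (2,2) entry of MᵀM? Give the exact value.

382

Row 2 ↔ basis u, column 2 ↔ basis u, so (MᵀM)_{2,2} = Σᵢ (u)·(u) = (1)·(1) + (4)·(4) + (10)·(10) + (11)·(11) + (12)·(12) = 382.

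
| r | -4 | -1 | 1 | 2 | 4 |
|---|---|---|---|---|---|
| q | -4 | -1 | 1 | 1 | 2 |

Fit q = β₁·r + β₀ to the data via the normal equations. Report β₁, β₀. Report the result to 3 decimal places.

β₁ = 0.763, β₀ = -0.505

Compute the Gram sums: Σr·r = 38, Σr = 2, Σ1 = 5.
Right-hand side: Σr·q = 28, Σq = -1.
So MᵀM·[β₁, β₀]ᵀ = Mᵀq: [[38, 2]; [2, 5]]·[β₁, β₀]ᵀ = [28, -1]ᵀ.
det = 38·5 − 2² = 186.
β₁ = (28·5 − 2·(-1))/186 = 71/93; β₀ = (38·(-1) − 2·28)/186 = -47/93.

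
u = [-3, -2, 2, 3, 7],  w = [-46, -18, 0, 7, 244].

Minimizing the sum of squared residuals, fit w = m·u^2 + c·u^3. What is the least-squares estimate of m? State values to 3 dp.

m = -2.151

AᵀA·[m, c]ᵀ = Aᵀw reads: 2595·m + 16807·c = 11533;  16807·m + 119235·c = 85267.
Eliminating c: 119235·(row 1) − 16807·(row 2) gives 26939576·m = 119235·11533 − 16807·85267 = -57945214, so m = -28972607/13469788.
Then c = (85267 − 16807·(-28972607/13469788))/119235 = 13716367/13469788.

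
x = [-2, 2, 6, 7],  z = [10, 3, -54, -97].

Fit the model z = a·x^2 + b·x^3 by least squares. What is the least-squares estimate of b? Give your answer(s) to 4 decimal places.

b = -0.4993

With design matrix A, AᵀA = [[3729, 24583]; [24583, 164433]] and Aᵀz = [-6645, -44991]ᵀ.
det = 3729·164433 − 24583² = 8846768.
a = ((-6645)·164433 − 24583·(-44991))/8846768 = 3339117/2211692; b = (3729·(-44991) − 24583·(-6645))/8846768 = -1104351/2211692.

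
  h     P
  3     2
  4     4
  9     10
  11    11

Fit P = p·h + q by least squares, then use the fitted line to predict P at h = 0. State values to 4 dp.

P̂ = -0.9050

Setting ∂/∂p … = 0 gives: 227·p + 27·q = 233;  27·p + 4·q = 27.
Eliminating q: 4·(row 1) − 27·(row 2) gives 179·p = 4·233 − 27·27 = 203, so p = 203/179.
Then q = (27 − 27·(203/179))/4 = -162/179.
At h = 0: P̂ = (203/179)·(0) + (-162/179)·(1) = -162/179.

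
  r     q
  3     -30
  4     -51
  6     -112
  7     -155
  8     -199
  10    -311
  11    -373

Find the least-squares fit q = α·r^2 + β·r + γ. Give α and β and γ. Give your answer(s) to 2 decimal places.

α = -3.01, β = -0.90, γ = 0.36

From the data, Σr^2·r^2 = 32771, Σr^2·r = 3493, Σr^2 = 395, Σr·r = 395, Σr = 49, Σ1 = 7.
Moment sums: Σr^2·q = -101682, Σr·q = -10856, Σq = -1231.
So MᵀM·[α, β, γ]ᵀ = Mᵀq: [[32771, 3493, 395]; [3493, 395, 49]; [395, 49, 7]]·[α, β, γ]ᵀ = [-101682, -10856, -1231]ᵀ.
Solving the 3×3 system (Gaussian elimination) gives α = -6107/2028, β = -1823/2028, γ = 61/169.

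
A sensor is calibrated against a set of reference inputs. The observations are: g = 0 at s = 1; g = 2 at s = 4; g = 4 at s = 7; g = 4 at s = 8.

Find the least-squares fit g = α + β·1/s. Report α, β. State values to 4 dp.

From the data, Σ1 = 4, Σ1/s = 85/56, Σ1/s·1/s = 3445/3136.
And Σg = 10, Σ1/s·g = 11/7.
AᵀA·[α, β]ᵀ = Aᵀg becomes [[4, 85/56]; [85/56, 3445/3136]]·[α, β]ᵀ = [10, 11/7]ᵀ.
det = 4·(3445/3136) − (85/56)² = 6555/3136.
α = (10·(3445/3136) − (85/56)·(11/7))/(6555/3136) = 1798/437; β = (4·(11/7) − (85/56)·10)/(6555/3136) = -9296/2185.

α = 4.1144, β = -4.2545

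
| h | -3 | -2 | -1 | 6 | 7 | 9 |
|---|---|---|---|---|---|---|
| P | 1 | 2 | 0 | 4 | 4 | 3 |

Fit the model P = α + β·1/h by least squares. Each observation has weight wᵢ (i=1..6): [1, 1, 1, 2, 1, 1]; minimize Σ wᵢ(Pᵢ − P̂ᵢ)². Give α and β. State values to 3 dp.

α = 3.167, β = 3.347

Entries of MᵀWM: Σwᵢ·1 = 7, Σwᵢ·1/h = -157/126, Σwᵢ·1/h·1/h = 23011/15876.
Moment sums: Σwᵢ·P = 18, Σwᵢ·1/h·P = 19/21.
det = 7·(23011/15876) − (-157/126)² = 11369/1323.
α = (18·(23011/15876) − (-157/126)·(19/21))/(11369/1323) = 36008/11369; β = (7·(19/21) − (-157/126)·18)/(11369/1323) = 38052/11369.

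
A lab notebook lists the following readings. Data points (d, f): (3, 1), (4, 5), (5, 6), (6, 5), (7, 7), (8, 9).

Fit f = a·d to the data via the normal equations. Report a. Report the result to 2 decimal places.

Forming AᵀA = [[199]] and Aᵀf = [204]ᵀ gives AᵀA·[a]ᵀ = Aᵀf.
a = 204/199 = 1.02513.

a = 1.03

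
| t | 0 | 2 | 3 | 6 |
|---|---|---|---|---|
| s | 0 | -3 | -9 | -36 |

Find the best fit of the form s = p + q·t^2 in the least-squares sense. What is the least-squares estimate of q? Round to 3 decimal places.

With design matrix A, AᵀA = [[4, 49]; [49, 1393]] and Aᵀs = [-48, -1389]ᵀ.
Eliminating q: 1393·(row 1) − 49·(row 2) gives 3171·p = 1393·(-48) − 49·(-1389) = 1197, so p = 57/151.
Then q = ((-1389) − 49·(57/151))/1393 = -1068/1057.

q = -1.010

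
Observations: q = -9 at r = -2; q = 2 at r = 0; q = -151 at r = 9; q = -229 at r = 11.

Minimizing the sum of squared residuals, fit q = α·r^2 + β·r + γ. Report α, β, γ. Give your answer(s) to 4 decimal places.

Entries of MᵀM: Σr^2·r^2 = 21218, Σr^2·r = 2052, Σr^2 = 206, Σr·r = 206, Σr = 18, Σ1 = 4.
For Mᵀq: Σr^2·q = -39976, Σr·q = -3860, Σq = -387.
MᵀM·[α, β, γ]ᵀ = Mᵀq becomes [[21218, 2052, 206]; [2052, 206, 18]; [206, 18, 4]]·[α, β, γ]ᵀ = [-39976, -3860, -387]ᵀ.
Solving the 3×3 system (Gaussian elimination) gives α = -89/44, β = 6911/5500, γ = 883/500.

α = -2.0227, β = 1.2565, γ = 1.7660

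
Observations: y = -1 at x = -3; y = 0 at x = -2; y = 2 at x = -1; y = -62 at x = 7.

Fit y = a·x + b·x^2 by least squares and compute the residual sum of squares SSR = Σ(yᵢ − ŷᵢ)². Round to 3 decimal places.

SSR = 1.390

MᵀM·[a, b]ᵀ = Mᵀy reads: 63·a + 307·b = -433;  307·a + 2499·b = -3045.
Eliminating b: 2499·(row 1) − 307·(row 2) gives 63188·a = 2499·(-433) − 307·(-3045) = -147252, so a = -36813/15797.
Then b = ((-3045) − 307·(-36813/15797))/2499 = -14726/15797.
Residuals: 6298/15797, -14722/15797, 9507/15797, -149/15797; SSR = 21954/15797.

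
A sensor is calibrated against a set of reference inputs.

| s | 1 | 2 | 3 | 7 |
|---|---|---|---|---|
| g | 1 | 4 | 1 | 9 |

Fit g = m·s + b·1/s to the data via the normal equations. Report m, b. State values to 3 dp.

Forming XᵀX = [[63, 4]; [4, 2437/1764]] and Xᵀg = [75, 97/21]ᵀ gives XᵀX·[m, b]ᵀ = Xᵀg.
Δ = 63·(2437/1764) − 4² = 1989/28.
m = (75·(2437/1764) − 4·(97/21))/(1989/28) = 16687/13923; b = (63·(97/21) − 4·75)/(1989/28) = -28/221.

m = 1.199, b = -0.127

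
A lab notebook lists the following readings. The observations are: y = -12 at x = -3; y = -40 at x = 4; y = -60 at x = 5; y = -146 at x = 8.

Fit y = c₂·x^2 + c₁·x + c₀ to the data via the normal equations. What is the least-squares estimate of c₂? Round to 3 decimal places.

c₂ = -2.051

The normal system AᵀA·[c₂, c₁, c₀]ᵀ = Aᵀy is [[5058, 674, 114]; [674, 114, 14]; [114, 14, 4]]·[c₂, c₁, c₀]ᵀ = [-11592, -1592, -258]ᵀ.
Row-reducing yields c₂ = -4303/2098, c₁ = -20169/10490, c₀ = 3582/5245.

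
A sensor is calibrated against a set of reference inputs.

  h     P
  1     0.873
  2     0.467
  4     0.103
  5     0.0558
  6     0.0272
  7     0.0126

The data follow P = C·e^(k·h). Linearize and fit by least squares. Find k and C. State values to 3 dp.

With ln Pᵢ as the transformed response and hᵢ as the regressor:
Σh = 25.0000, Σ(h)² = 131.0000, Σln P = -14.0349, Σh·ln P = -77.4263.
Equations: 131.0000·k + 25.0000·ln C = -77.4263;  25.0000·k + 6·ln C = -14.0349.
Solving (det = 161.0000): k = -0.70613, ln C = 0.60306, so C = exp(0.60306) = 1.82770.

k = -0.706, C = 1.828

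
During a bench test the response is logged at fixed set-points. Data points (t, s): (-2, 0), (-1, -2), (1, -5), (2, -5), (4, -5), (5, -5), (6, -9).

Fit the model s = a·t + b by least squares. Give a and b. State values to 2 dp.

a = -0.83, b = -2.65

Entries of MᵀM: Σt·t = 87, Σt = 15, Σ1 = 7.
Right-hand side: Σt·s = -112, Σs = -31.
Δ = 87·7 − 15² = 384.
a = ((-112)·7 − 15·(-31))/384 = -319/384; b = (87·(-31) − 15·(-112))/384 = -339/128.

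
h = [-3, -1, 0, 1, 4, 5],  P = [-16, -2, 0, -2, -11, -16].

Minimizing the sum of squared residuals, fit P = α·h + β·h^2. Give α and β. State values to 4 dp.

α = 1.8432, β = -1.0608

The normal equations are: 52·α + 162·β = -76;  162·α + 964·β = -724.
Determinant 52·964 − 162² = 23884.
α = ((-76)·964 − 162·(-724))/23884 = 11006/5971; β = (52·(-724) − 162·(-76))/23884 = -6334/5971.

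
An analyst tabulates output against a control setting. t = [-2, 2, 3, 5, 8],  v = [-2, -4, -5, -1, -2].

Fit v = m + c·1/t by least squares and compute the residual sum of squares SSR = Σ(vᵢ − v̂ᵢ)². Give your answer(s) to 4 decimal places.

From the data, Σ1 = 5, Σ1/t = 79/120, Σ1/t·1/t = 9601/14400.
Moment sums: Σv = -14, Σ1/t·v = -187/60.
Normal equations: [[5, 79/120]; [79/120, 9601/14400]]·[m, c]ᵀ = [-14, -187/60]ᵀ.
Eliminating c: (9601/14400)·(row 1) − (79/120)·(row 2) gives (10441/3600)·m = (9601/14400)·(-14) − (79/120)·(-187/60) = -2913/400, so m = -26217/10441.
Then c = ((-187/60) − (79/120)·(-26217/10441))/(9601/14400) = -22920/10441.
Residuals: -6125/10441, -4087/10441, -18348/10441, 20360/10441, 8200/10441; SSR = 83578/10441.

SSR = 8.0048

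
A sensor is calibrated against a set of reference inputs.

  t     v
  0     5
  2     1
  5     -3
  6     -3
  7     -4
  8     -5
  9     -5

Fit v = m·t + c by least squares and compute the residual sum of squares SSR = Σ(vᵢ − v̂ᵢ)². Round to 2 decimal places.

SSR = 4.75

Sums needed: Σt·t = 259, Σt = 37, Σ1 = 7.
And Σt·v = -144, Σv = -14.
Normal equations: [[259, 37]; [37, 7]]·[m, c]ᵀ = [-144, -14]ᵀ.
Eliminating c: 7·(row 1) − 37·(row 2) gives 444·m = 7·(-144) − 37·(-14) = -490, so m = -245/222.
Then c = ((-14) − 37·(-245/222))/7 = 23/6.
Residuals: 7/6, -139/222, -146/111, -47/222, -4/37, -1/222, 122/111; SSR = 527/111.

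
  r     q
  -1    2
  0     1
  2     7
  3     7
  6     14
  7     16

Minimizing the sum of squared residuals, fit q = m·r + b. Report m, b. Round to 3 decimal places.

m = 1.885, b = 2.492

Sums needed: Σr·r = 99, Σr = 17, Σ1 = 6.
Moment sums: Σr·q = 229, Σq = 47.
Normal equations: [[99, 17]; [17, 6]]·[m, b]ᵀ = [229, 47]ᵀ.
det = 99·6 − 17² = 305.
m = (229·6 − 17·47)/305 = 115/61; b = (99·47 − 17·229)/305 = 152/61.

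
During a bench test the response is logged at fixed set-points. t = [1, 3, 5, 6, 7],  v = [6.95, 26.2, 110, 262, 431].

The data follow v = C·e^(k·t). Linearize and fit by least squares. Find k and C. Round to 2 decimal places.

k = 0.70, C = 3.35

Taking logs, ln v = k·t + ln C, so regress ln v on t.
Σt = 22.0000, Σ(t)² = 120.0000, Σln v = 21.5394, Σt·ln v = 111.1112.
Equations: 120.0000·k + 22.0000·ln C = 111.1112;  22.0000·k + 5·ln C = 21.5394.
Slope k = (n·Σt·ln v − Σt·Σln v)/(n·Σ(t)² − (Σt)²) = (5·111.1112 − 22.0000·21.5394)/116.0000 = 0.70421; ln C = (Σln v − k·Σt)/n = 1.20935, so C = exp(1.20935) = 3.35131.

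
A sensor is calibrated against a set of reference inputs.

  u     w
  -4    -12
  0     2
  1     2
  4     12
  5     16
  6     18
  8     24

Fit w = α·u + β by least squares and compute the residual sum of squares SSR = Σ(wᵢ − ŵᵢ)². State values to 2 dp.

SSR = 5.40

Forming AᵀA = [[158, 20]; [20, 7]] and Aᵀw = [478, 62]ᵀ gives AᵀA·[α, β]ᵀ = Aᵀw.
Determinant 158·7 − 20² = 706.
α = (478·7 − 20·62)/706 = 1053/353; β = (158·62 − 20·478)/706 = 118/353.
Residuals: -142/353, 588/353, -465/353, -94/353, 265/353, -82/353, -70/353; SSR = 1906/353.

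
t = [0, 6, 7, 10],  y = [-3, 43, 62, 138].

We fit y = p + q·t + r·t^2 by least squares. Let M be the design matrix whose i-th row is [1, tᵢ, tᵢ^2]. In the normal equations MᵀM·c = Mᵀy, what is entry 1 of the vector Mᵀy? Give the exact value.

240

Entry 1 ↔ basis 1, so (Mᵀy)_{1} = Σᵢ yᵢ = (1)·(-3) + (1)·(43) + (1)·(62) + (1)·(138) = 240.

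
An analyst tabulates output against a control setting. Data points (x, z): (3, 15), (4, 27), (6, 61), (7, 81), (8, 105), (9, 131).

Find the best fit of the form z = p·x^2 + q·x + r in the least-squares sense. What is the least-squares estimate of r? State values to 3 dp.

r = -6.257

Setting ∂/∂p … = 0 gives: 14691·p + 1891·q + 255·r = 24063;  1891·p + 255·q + 37·r = 3105;  255·p + 37·q + 6·r = 420.
Solving the 3×3 system (Gaussian elimination) gives p = 48/35, q = 102/35, r = -219/35.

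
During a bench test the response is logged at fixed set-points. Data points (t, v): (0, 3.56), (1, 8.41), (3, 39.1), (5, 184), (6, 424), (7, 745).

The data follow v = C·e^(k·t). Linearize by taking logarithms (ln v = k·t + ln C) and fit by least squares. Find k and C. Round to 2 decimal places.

Let Y = ln v. Fitting Y = k·t + ln C by least squares:
Over the data: Σt = 22.0000, Σ(t)² = 120.0000, Σln v = 24.9434, Σt·ln v = 121.7946.
Normal system: [[120.0000, 22.0000]; [22.0000, 6]]·[k, ln C]ᵀ = [121.7946, 24.9434]ᵀ.
Solving (det = 236.0000): k = 0.77124, ln C = 1.32933, so C = exp(1.32933) = 3.77852.

k = 0.77, C = 3.78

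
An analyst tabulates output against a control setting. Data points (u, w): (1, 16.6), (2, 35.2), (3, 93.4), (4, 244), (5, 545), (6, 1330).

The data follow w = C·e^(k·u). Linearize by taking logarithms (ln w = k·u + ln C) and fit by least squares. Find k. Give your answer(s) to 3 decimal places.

k = 0.888

Linearized form: ln w = k·u + ln C. From the 6 transformed points,
Σu = 21.0000, Σ(u)² = 91.0000, Σln w = 29.8982, Σu·ln w = 120.1924.
Equations: 91.0000·k + 21.0000·ln C = 120.1924;  21.0000·k + 6·ln C = 29.8982.
Slope k = (n·Σu·ln w − Σu·Σln w)/(n·Σ(u)² − (Σu)²) = (6·120.1924 − 21.0000·29.8982)/105.0000 = 0.88849; ln C = (Σln w − k·Σu)/n = 1.87332.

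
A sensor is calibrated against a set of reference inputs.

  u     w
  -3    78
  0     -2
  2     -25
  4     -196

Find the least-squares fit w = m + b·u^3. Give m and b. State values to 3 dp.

m = -2.319, b = -3.016

XᵀX·[m, b]ᵀ = Xᵀw reads: 4·m + 45·b = -145;  45·m + 4889·b = -14850.
(Σ1 = 4, Σu^3 = 45, Σu^3·u^3 = 4889, Σw = -145, Σu^3·w = -14850.)
Eliminating b: 4889·(row 1) − 45·(row 2) gives 17531·m = 4889·(-145) − 45·(-14850) = -40655, so m = -865/373.
Then b = ((-14850) − 45·(-865/373))/4889 = -1125/373.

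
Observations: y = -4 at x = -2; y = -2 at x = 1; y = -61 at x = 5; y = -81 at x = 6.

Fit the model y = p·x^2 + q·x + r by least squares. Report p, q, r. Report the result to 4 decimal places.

From the data, Σx^2·x^2 = 1938, Σx^2·x = 334, Σx^2 = 66, Σx·x = 66, Σx = 10, Σ1 = 4.
And Σx^2·y = -4459, Σx·y = -785, Σy = -148.
AᵀA·[p, q, r]ᵀ = Aᵀy becomes [[1938, 334, 66]; [334, 66, 10]; [66, 10, 4]]·[p, q, r]ᵀ = [-4459, -785, -148]ᵀ.
Solving the 3×3 system (Gaussian elimination) gives p = -571/284, q = -521/284, r = 54/71.

p = -2.0106, q = -1.8345, r = 0.7606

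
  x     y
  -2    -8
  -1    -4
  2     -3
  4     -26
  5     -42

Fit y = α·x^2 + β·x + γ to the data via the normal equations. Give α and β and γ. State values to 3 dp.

The normal equations are: 914·α + 188·β + 50·γ = -1514;  188·α + 50·β + 8·γ = -300;  50·α + 8·β + 5·γ = -83.
Row-reducing yields α = -342/173, β = 646/519, γ = 611/519.

α = -1.977, β = 1.245, γ = 1.177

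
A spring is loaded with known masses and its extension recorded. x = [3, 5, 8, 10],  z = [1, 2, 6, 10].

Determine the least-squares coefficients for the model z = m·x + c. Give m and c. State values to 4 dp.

Normal-equation sums: Σx·x = 198, Σx = 26, Σ1 = 4.
Right-hand side: Σx·z = 161, Σz = 19.
det = 198·4 − 26² = 116.
m = (161·4 − 26·19)/116 = 75/58; c = (198·19 − 26·161)/116 = -106/29.

m = 1.2931, c = -3.6552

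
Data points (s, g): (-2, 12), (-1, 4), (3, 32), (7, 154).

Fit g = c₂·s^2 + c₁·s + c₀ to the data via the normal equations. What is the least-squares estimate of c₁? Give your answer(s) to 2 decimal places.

Forming AᵀA = [[2499, 361, 63]; [361, 63, 7]; [63, 7, 4]] and Aᵀg = [7886, 1146, 202]ᵀ gives AᵀA·[c₂, c₁, c₀]ᵀ = Aᵀg.
Solving the 3×3 system (Gaussian elimination) gives c₂ = 20017/6796, c₁ = 7223/6796, c₀ = 7645/3398.

c₁ = 1.06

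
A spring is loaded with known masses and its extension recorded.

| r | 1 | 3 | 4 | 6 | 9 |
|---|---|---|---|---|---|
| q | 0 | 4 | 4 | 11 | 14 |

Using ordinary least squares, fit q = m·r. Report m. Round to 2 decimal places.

Sums needed: Σr·r = 143.
And Σr·q = 220.
m = 220/143 = 1.53846.

m = 1.54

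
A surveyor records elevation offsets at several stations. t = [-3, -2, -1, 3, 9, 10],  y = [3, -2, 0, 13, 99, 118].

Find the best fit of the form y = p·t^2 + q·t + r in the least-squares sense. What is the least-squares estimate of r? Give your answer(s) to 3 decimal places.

Setting ∂/∂p … = 0 gives: 16740·p + 1720·q + 204·r = 19955;  1720·p + 204·q + 16·r = 2105;  204·p + 16·q + 6·r = 231.
Solving the 3×3 system (Gaussian elimination) gives p = 150923/149052, q = 91845/49684, r = -31910/37263.

r = -0.856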